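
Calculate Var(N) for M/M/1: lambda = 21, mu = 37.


rho = 21/37; Var(N) = rho/(1-rho)^2 = 3.04

3.04


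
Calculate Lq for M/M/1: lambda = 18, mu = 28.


rho = 18/28; Lq = rho^2/(1-rho) = 1.16

1.16


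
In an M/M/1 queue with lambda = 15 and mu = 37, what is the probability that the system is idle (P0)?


P0 = 1 - rho = 1 - 15/37 = 0.5946

0.5946


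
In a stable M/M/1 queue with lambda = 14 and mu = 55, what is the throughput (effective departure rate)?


For a stable queue (lambda < mu), throughput = lambda = 14 per hour

14 per hour


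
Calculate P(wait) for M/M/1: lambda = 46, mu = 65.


P(wait) = rho = lambda/mu = 46/65 = 0.7077

0.7077


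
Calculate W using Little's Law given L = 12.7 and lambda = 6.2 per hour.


W = L / lambda = 12.7 / 6.2 = 2.0484 hours

2.0484 hours


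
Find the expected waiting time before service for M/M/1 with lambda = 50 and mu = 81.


rho = 50/81; Wq = rho/(mu - lambda) = 0.0199 hours

0.0199 hours


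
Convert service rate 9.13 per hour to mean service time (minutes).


Mean service time = 60/mu = 60/9.13 = 6.57 minutes

6.57 minutes


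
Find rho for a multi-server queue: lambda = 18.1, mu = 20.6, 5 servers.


rho = lambda / (c * mu) = 18.1 / (5 * 20.6) = 0.1757

0.1757


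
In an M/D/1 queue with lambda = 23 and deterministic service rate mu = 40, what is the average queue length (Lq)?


M/D/1: Lq = rho^2 / (2*(1-rho)) where rho = 23/40; Lq = 0.39

0.39


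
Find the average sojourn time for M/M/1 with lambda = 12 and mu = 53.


W = 1/(mu - lambda) = 1/(53 - 12) = 0.0244 hours

0.0244 hours


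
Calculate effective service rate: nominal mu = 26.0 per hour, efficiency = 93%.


Effective rate = mu * efficiency = 26.0 * 0.93 = 24.18 per hour

24.18 per hour


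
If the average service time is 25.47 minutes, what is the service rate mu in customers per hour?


mu = 60 / avg_service_time = 60 / 25.47 = 2.36 per hour

2.36 per hour


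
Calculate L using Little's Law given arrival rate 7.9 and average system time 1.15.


L = lambda * W = 7.9 * 1.15 = 9.09

9.09


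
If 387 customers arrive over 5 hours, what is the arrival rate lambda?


lambda = total arrivals / time = 387 / 5 = 77.4 per hour

77.4 per hour


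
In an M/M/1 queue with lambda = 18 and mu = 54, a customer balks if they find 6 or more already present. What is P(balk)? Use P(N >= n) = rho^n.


P(N >= 6) = rho^6 = (18/54)^6 = 0.0014

0.0014


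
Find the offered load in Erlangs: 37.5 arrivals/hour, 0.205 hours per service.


Offered load a = lambda * E[S] = 37.5 * 0.205 = 7.69 Erlangs

7.69 Erlangs


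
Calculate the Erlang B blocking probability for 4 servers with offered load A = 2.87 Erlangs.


B(N,A) = (A^N/N!) / sum(A^k/k!, k=0..N) with N=4, A=2.87 = 0.1916

0.1916


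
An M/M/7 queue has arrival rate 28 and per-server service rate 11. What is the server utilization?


rho = lambda/(c*mu) = 28/(7*11) = 0.3636

0.3636


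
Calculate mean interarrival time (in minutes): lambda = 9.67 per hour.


Mean interarrival time = 60/lambda = 60/9.67 = 6.2 minutes

6.2 minutes


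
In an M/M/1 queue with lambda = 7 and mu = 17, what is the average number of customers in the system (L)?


rho = 7/17; L = rho/(1-rho) = 0.7

0.7


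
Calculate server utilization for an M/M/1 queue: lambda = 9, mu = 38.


rho = lambda/mu = 9/38 = 0.2368

0.2368


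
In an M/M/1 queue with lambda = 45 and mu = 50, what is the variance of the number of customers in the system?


rho = 45/50; Var(N) = rho/(1-rho)^2 = 90.0

90.0


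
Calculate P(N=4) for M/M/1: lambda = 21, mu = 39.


rho = 21/39; P(n) = (1-rho)*rho^n = (1-21/39)*(21/39)^4 = 0.0388

0.0388


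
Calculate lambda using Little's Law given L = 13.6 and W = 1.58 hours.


lambda = L / W = 13.6 / 1.58 = 8.61 per hour

8.61 per hour


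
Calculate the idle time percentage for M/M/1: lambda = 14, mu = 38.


Idle fraction = (1 - rho) * 100 = (1 - 14/38) * 100 = 63.2%

63.2%


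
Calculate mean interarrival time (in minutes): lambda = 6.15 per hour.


Mean interarrival time = 60/lambda = 60/6.15 = 9.76 minutes

9.76 minutes


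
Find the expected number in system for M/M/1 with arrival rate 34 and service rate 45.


rho = 34/45; L = rho/(1-rho) = 3.09

3.09


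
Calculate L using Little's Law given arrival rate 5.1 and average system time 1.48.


L = lambda * W = 5.1 * 1.48 = 7.55

7.55


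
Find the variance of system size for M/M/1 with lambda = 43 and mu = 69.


rho = 43/69; Var(N) = rho/(1-rho)^2 = 4.39

4.39


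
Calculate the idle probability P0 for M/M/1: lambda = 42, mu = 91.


P0 = 1 - rho = 1 - 42/91 = 0.5385

0.5385


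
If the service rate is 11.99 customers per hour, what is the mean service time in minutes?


Mean service time = 60/mu = 60/11.99 = 5.0 minutes

5.0 minutes


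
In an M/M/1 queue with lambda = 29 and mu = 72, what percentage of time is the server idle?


Idle fraction = (1 - rho) * 100 = (1 - 29/72) * 100 = 59.7%

59.7%


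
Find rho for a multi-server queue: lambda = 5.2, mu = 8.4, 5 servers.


rho = lambda / (c * mu) = 5.2 / (5 * 8.4) = 0.1238

0.1238


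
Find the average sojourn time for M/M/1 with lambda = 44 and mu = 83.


W = 1/(mu - lambda) = 1/(83 - 44) = 0.0256 hours

0.0256 hours


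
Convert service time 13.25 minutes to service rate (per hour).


mu = 60 / avg_service_time = 60 / 13.25 = 4.53 per hour

4.53 per hour


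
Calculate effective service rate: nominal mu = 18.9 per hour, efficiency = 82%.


Effective rate = mu * efficiency = 18.9 * 0.82 = 15.5 per hour

15.5 per hour


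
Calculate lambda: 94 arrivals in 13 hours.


lambda = total arrivals / time = 94 / 13 = 7.23 per hour

7.23 per hour


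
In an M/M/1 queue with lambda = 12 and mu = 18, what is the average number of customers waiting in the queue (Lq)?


rho = 12/18; Lq = rho^2/(1-rho) = 1.33

1.33


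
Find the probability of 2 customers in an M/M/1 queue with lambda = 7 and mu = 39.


rho = 7/39; P(n) = (1-rho)*rho^n = (1-7/39)*(7/39)^2 = 0.0264

0.0264


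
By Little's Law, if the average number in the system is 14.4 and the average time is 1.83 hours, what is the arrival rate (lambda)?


lambda = L / W = 14.4 / 1.83 = 7.87 per hour

7.87 per hour


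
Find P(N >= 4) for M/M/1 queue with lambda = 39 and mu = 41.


P(N >= 4) = rho^4 = (39/41)^4 = 0.8187

0.8187


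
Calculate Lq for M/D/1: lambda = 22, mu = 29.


M/D/1: Lq = rho^2 / (2*(1-rho)) where rho = 22/29; Lq = 1.19

1.19


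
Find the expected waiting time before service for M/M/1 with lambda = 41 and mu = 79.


rho = 41/79; Wq = rho/(mu - lambda) = 0.0137 hours

0.0137 hours


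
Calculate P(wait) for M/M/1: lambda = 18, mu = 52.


P(wait) = rho = lambda/mu = 18/52 = 0.3462

0.3462


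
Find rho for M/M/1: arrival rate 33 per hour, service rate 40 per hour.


rho = lambda/mu = 33/40 = 0.825

0.825


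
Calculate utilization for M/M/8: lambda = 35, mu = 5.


rho = lambda/(c*mu) = 35/(8*5) = 0.875

0.875


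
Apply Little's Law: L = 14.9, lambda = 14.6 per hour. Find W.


W = L / lambda = 14.9 / 14.6 = 1.0205 hours

1.0205 hours


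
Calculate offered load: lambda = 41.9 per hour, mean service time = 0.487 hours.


Offered load a = lambda * E[S] = 41.9 * 0.487 = 20.41 Erlangs

20.41 Erlangs


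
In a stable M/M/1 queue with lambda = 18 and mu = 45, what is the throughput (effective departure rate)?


For a stable queue (lambda < mu), throughput = lambda = 18 per hour

18 per hour


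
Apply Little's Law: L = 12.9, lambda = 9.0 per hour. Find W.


W = L / lambda = 12.9 / 9.0 = 1.4333 hours

1.4333 hours


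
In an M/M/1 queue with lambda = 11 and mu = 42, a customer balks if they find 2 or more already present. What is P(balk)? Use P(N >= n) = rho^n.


P(N >= 2) = rho^2 = (11/42)^2 = 0.0686

0.0686


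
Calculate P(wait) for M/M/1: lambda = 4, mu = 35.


P(wait) = rho = lambda/mu = 4/35 = 0.1143

0.1143


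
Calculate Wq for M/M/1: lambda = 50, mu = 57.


rho = 50/57; Wq = rho/(mu - lambda) = 0.1253 hours

0.1253 hours


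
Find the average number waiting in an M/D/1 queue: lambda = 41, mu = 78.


M/D/1: Lq = rho^2 / (2*(1-rho)) where rho = 41/78; Lq = 0.29

0.29


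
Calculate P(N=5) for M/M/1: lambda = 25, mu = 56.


rho = 25/56; P(n) = (1-rho)*rho^n = (1-25/56)*(25/56)^5 = 0.0098

0.0098


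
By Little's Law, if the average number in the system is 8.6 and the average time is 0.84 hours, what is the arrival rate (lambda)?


lambda = L / W = 8.6 / 0.84 = 10.24 per hour

10.24 per hour


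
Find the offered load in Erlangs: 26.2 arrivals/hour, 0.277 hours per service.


Offered load a = lambda * E[S] = 26.2 * 0.277 = 7.26 Erlangs

7.26 Erlangs


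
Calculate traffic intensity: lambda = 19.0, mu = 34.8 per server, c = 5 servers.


rho = lambda / (c * mu) = 19.0 / (5 * 34.8) = 0.1092

0.1092


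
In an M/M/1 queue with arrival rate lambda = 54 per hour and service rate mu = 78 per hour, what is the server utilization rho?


rho = lambda/mu = 54/78 = 0.6923

0.6923


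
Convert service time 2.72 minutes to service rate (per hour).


mu = 60 / avg_service_time = 60 / 2.72 = 22.06 per hour

22.06 per hour


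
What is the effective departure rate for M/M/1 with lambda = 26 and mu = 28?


For a stable queue (lambda < mu), throughput = lambda = 26 per hour

26 per hour


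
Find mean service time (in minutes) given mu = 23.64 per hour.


Mean service time = 60/mu = 60/23.64 = 2.54 minutes

2.54 minutes


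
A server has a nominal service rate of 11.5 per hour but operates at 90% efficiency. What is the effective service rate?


Effective rate = mu * efficiency = 11.5 * 0.9 = 10.35 per hour

10.35 per hour


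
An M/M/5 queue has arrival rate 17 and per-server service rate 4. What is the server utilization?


rho = lambda/(c*mu) = 17/(5*4) = 0.85

0.85


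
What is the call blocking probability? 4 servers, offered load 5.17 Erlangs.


B(N,A) = (A^N/N!) / sum(A^k/k!, k=0..N) with N=4, A=5.17 = 0.4115

0.4115


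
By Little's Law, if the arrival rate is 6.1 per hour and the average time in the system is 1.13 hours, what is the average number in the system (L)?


L = lambda * W = 6.1 * 1.13 = 6.89

6.89


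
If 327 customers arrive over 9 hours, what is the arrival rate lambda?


lambda = total arrivals / time = 327 / 9 = 36.33 per hour

36.33 per hour


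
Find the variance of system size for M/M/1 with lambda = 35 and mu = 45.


rho = 35/45; Var(N) = rho/(1-rho)^2 = 15.75

15.75


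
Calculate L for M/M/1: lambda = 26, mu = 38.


rho = 26/38; L = rho/(1-rho) = 2.17

2.17


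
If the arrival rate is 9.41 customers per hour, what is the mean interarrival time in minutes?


Mean interarrival time = 60/lambda = 60/9.41 = 6.38 minutes

6.38 minutes


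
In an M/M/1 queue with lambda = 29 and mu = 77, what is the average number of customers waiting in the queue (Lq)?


rho = 29/77; Lq = rho^2/(1-rho) = 0.23

0.23


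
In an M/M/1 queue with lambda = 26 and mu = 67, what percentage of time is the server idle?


Idle fraction = (1 - rho) * 100 = (1 - 26/67) * 100 = 61.2%

61.2%


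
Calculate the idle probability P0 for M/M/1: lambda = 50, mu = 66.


P0 = 1 - rho = 1 - 50/66 = 0.2424

0.2424


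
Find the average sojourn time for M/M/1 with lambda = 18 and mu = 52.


W = 1/(mu - lambda) = 1/(52 - 18) = 0.0294 hours

0.0294 hours


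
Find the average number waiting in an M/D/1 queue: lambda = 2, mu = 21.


M/D/1: Lq = rho^2 / (2*(1-rho)) where rho = 2/21; Lq = 0.01

0.01


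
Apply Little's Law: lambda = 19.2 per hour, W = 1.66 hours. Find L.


L = lambda * W = 19.2 * 1.66 = 31.87

31.87


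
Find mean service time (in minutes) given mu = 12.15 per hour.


Mean service time = 60/mu = 60/12.15 = 4.94 minutes

4.94 minutes


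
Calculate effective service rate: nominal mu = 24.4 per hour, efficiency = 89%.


Effective rate = mu * efficiency = 24.4 * 0.89 = 21.72 per hour

21.72 per hour


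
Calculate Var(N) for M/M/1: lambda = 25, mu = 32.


rho = 25/32; Var(N) = rho/(1-rho)^2 = 16.33

16.33


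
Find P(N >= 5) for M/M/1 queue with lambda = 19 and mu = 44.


P(N >= 5) = rho^5 = (19/44)^5 = 0.015

0.015


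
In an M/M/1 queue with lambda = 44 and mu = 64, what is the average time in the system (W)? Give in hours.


W = 1/(mu - lambda) = 1/(64 - 44) = 0.05 hours

0.05 hours


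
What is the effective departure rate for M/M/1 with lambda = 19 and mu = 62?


For a stable queue (lambda < mu), throughput = lambda = 19 per hour

19 per hour


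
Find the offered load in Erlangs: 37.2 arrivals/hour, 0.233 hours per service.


Offered load a = lambda * E[S] = 37.2 * 0.233 = 8.67 Erlangs

8.67 Erlangs


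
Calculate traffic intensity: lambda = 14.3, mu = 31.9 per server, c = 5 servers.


rho = lambda / (c * mu) = 14.3 / (5 * 31.9) = 0.0897

0.0897


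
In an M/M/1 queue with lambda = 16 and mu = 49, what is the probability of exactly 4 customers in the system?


rho = 16/49; P(n) = (1-rho)*rho^n = (1-16/49)*(16/49)^4 = 0.0077

0.0077


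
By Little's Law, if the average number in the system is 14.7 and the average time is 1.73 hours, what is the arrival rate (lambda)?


lambda = L / W = 14.7 / 1.73 = 8.5 per hour

8.5 per hour


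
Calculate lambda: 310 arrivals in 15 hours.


lambda = total arrivals / time = 310 / 15 = 20.67 per hour

20.67 per hour


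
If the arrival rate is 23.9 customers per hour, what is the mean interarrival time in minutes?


Mean interarrival time = 60/lambda = 60/23.9 = 2.51 minutes

2.51 minutes


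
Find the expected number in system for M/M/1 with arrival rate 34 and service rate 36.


rho = 34/36; L = rho/(1-rho) = 17.0

17.0


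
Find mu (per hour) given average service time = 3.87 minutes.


mu = 60 / avg_service_time = 60 / 3.87 = 15.5 per hour

15.5 per hour


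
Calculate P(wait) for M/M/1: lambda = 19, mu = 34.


P(wait) = rho = lambda/mu = 19/34 = 0.5588

0.5588


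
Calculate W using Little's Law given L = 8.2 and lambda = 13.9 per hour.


W = L / lambda = 8.2 / 13.9 = 0.5899 hours

0.5899 hours


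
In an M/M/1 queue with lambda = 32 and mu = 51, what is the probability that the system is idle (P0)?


P0 = 1 - rho = 1 - 32/51 = 0.3725

0.3725


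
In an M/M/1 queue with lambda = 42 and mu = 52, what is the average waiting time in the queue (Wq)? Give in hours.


rho = 42/52; Wq = rho/(mu - lambda) = 0.0808 hours

0.0808 hours


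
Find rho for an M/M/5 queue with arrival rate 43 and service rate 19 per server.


rho = lambda/(c*mu) = 43/(5*19) = 0.4526

0.4526


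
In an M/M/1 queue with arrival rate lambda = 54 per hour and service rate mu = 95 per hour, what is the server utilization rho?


rho = lambda/mu = 54/95 = 0.5684

0.5684


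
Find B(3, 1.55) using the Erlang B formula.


B(N,A) = (A^N/N!) / sum(A^k/k!, k=0..N) with N=3, A=1.55 = 0.142

0.142


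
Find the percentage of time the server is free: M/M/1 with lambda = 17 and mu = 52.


Idle fraction = (1 - rho) * 100 = (1 - 17/52) * 100 = 67.3%

67.3%


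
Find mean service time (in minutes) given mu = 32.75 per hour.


Mean service time = 60/mu = 60/32.75 = 1.83 minutes

1.83 minutes


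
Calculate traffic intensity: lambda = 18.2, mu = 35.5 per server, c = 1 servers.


rho = lambda / (c * mu) = 18.2 / (1 * 35.5) = 0.5127

0.5127


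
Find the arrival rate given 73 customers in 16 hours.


lambda = total arrivals / time = 73 / 16 = 4.56 per hour

4.56 per hour


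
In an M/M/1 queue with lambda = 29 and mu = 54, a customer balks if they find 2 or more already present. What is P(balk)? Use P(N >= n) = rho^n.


P(N >= 2) = rho^2 = (29/54)^2 = 0.2884

0.2884


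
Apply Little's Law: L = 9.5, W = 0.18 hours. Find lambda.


lambda = L / W = 9.5 / 0.18 = 52.78 per hour

52.78 per hour


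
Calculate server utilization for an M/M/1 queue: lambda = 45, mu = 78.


rho = lambda/mu = 45/78 = 0.5769

0.5769


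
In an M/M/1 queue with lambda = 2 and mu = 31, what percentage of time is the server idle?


Idle fraction = (1 - rho) * 100 = (1 - 2/31) * 100 = 93.5%

93.5%


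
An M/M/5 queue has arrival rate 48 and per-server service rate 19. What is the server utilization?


rho = lambda/(c*mu) = 48/(5*19) = 0.5053

0.5053


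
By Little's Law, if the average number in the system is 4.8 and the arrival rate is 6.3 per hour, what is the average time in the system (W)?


W = L / lambda = 4.8 / 6.3 = 0.7619 hours

0.7619 hours


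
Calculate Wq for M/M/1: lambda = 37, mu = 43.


rho = 37/43; Wq = rho/(mu - lambda) = 0.1434 hours

0.1434 hours


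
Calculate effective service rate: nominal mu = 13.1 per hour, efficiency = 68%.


Effective rate = mu * efficiency = 13.1 * 0.68 = 8.91 per hour

8.91 per hour


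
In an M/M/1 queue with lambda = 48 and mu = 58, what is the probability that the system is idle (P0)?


P0 = 1 - rho = 1 - 48/58 = 0.1724

0.1724


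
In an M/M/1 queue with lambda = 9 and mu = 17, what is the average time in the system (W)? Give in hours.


W = 1/(mu - lambda) = 1/(17 - 9) = 0.125 hours

0.125 hours


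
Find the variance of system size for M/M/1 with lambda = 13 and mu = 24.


rho = 13/24; Var(N) = rho/(1-rho)^2 = 2.58

2.58


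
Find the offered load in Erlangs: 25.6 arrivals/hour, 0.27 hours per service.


Offered load a = lambda * E[S] = 25.6 * 0.27 = 6.91 Erlangs

6.91 Erlangs


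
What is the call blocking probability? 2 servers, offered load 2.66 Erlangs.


B(N,A) = (A^N/N!) / sum(A^k/k!, k=0..N) with N=2, A=2.66 = 0.4915

0.4915


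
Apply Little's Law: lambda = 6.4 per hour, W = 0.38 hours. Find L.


L = lambda * W = 6.4 * 0.38 = 2.43

2.43


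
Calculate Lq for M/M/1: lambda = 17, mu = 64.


rho = 17/64; Lq = rho^2/(1-rho) = 0.1

0.1


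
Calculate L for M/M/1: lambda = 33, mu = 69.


rho = 33/69; L = rho/(1-rho) = 0.92

0.92


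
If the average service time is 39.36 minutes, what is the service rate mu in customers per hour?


mu = 60 / avg_service_time = 60 / 39.36 = 1.52 per hour

1.52 per hour


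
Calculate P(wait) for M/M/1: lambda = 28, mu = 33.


P(wait) = rho = lambda/mu = 28/33 = 0.8485

0.8485


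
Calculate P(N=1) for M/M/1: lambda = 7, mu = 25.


rho = 7/25; P(n) = (1-rho)*rho^n = (1-7/25)*(7/25)^1 = 0.2016

0.2016


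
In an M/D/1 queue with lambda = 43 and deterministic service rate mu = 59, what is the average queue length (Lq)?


M/D/1: Lq = rho^2 / (2*(1-rho)) where rho = 43/59; Lq = 0.98

0.98


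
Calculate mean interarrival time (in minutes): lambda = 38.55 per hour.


Mean interarrival time = 60/lambda = 60/38.55 = 1.56 minutes

1.56 minutes


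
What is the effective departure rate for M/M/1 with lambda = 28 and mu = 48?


For a stable queue (lambda < mu), throughput = lambda = 28 per hour

28 per hour


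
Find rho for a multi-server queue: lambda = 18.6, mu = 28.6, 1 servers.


rho = lambda / (c * mu) = 18.6 / (1 * 28.6) = 0.6503

0.6503


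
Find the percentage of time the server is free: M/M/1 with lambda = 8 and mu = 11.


Idle fraction = (1 - rho) * 100 = (1 - 8/11) * 100 = 27.3%

27.3%


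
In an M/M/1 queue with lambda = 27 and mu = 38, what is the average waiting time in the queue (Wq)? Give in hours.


rho = 27/38; Wq = rho/(mu - lambda) = 0.0646 hours

0.0646 hours


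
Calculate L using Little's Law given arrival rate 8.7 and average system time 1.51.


L = lambda * W = 8.7 * 1.51 = 13.14

13.14


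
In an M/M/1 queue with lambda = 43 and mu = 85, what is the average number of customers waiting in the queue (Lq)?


rho = 43/85; Lq = rho^2/(1-rho) = 0.52

0.52


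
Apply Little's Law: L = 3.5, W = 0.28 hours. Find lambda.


lambda = L / W = 3.5 / 0.28 = 12.5 per hour

12.5 per hour


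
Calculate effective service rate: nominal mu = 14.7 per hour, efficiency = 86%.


Effective rate = mu * efficiency = 14.7 * 0.86 = 12.64 per hour

12.64 per hour


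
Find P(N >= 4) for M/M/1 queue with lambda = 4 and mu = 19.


P(N >= 4) = rho^4 = (4/19)^4 = 0.002

0.002


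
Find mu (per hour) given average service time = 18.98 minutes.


mu = 60 / avg_service_time = 60 / 18.98 = 3.16 per hour

3.16 per hour


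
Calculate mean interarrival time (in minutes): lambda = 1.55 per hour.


Mean interarrival time = 60/lambda = 60/1.55 = 38.71 minutes

38.71 minutes


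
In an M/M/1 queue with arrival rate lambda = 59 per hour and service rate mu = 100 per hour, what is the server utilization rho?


rho = lambda/mu = 59/100 = 0.59

0.59


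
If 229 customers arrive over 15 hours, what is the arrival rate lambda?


lambda = total arrivals / time = 229 / 15 = 15.27 per hour

15.27 per hour


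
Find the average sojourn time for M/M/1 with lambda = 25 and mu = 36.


W = 1/(mu - lambda) = 1/(36 - 25) = 0.0909 hours

0.0909 hours


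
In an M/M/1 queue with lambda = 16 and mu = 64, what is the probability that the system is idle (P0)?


P0 = 1 - rho = 1 - 16/64 = 0.75

0.75


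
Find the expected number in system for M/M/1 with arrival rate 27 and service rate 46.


rho = 27/46; L = rho/(1-rho) = 1.42

1.42


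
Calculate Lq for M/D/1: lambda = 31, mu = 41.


M/D/1: Lq = rho^2 / (2*(1-rho)) where rho = 31/41; Lq = 1.17

1.17


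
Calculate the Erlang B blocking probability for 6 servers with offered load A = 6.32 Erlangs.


B(N,A) = (A^N/N!) / sum(A^k/k!, k=0..N) with N=6, A=6.32 = 0.287

0.287


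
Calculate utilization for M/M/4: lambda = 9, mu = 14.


rho = lambda/(c*mu) = 9/(4*14) = 0.1607

0.1607


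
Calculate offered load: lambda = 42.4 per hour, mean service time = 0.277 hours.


Offered load a = lambda * E[S] = 42.4 * 0.277 = 11.74 Erlangs

11.74 Erlangs


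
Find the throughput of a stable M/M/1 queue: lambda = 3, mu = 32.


For a stable queue (lambda < mu), throughput = lambda = 3 per hour

3 per hour


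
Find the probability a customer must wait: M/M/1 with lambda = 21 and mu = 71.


P(wait) = rho = lambda/mu = 21/71 = 0.2958

0.2958


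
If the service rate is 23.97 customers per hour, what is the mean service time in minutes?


Mean service time = 60/mu = 60/23.97 = 2.5 minutes

2.5 minutes


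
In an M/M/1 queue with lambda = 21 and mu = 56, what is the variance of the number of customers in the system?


rho = 21/56; Var(N) = rho/(1-rho)^2 = 0.96

0.96


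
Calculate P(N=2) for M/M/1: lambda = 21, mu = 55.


rho = 21/55; P(n) = (1-rho)*rho^n = (1-21/55)*(21/55)^2 = 0.0901

0.0901


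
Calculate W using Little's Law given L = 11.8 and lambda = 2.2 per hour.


W = L / lambda = 11.8 / 2.2 = 5.3636 hours

5.3636 hours


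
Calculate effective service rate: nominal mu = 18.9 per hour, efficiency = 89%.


Effective rate = mu * efficiency = 18.9 * 0.89 = 16.82 per hour

16.82 per hour


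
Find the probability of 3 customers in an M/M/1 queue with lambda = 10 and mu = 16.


rho = 10/16; P(n) = (1-rho)*rho^n = (1-10/16)*(10/16)^3 = 0.0916

0.0916


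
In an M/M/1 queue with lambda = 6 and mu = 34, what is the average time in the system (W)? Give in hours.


W = 1/(mu - lambda) = 1/(34 - 6) = 0.0357 hours

0.0357 hours


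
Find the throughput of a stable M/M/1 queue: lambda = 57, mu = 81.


For a stable queue (lambda < mu), throughput = lambda = 57 per hour

57 per hour


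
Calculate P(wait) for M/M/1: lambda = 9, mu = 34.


P(wait) = rho = lambda/mu = 9/34 = 0.2647

0.2647


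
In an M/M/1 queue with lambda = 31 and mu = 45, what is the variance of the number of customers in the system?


rho = 31/45; Var(N) = rho/(1-rho)^2 = 7.12

7.12


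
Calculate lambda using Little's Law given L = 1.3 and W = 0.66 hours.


lambda = L / W = 1.3 / 0.66 = 1.97 per hour

1.97 per hour


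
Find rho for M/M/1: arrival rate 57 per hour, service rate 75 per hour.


rho = lambda/mu = 57/75 = 0.76

0.76


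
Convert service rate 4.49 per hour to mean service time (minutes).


Mean service time = 60/mu = 60/4.49 = 13.36 minutes

13.36 minutes


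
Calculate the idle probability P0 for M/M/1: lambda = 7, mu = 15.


P0 = 1 - rho = 1 - 7/15 = 0.5333

0.5333


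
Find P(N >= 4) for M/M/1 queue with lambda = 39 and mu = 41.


P(N >= 4) = rho^4 = (39/41)^4 = 0.8187

0.8187


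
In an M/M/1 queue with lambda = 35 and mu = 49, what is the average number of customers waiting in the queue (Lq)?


rho = 35/49; Lq = rho^2/(1-rho) = 1.79

1.79


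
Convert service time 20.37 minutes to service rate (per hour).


mu = 60 / avg_service_time = 60 / 20.37 = 2.95 per hour

2.95 per hour


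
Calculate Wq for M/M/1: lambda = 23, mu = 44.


rho = 23/44; Wq = rho/(mu - lambda) = 0.0249 hours

0.0249 hours


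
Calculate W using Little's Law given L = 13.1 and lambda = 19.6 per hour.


W = L / lambda = 13.1 / 19.6 = 0.6684 hours

0.6684 hours


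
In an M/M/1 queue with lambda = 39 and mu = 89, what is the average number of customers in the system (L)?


rho = 39/89; L = rho/(1-rho) = 0.78

0.78


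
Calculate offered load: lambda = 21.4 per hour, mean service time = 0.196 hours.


Offered load a = lambda * E[S] = 21.4 * 0.196 = 4.19 Erlangs

4.19 Erlangs


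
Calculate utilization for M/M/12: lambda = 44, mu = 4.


rho = lambda/(c*mu) = 44/(12*4) = 0.9167

0.9167


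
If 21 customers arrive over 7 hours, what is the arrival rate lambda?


lambda = total arrivals / time = 21 / 7 = 3.0 per hour

3.0 per hour


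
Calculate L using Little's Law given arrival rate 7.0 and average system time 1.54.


L = lambda * W = 7.0 * 1.54 = 10.78

10.78


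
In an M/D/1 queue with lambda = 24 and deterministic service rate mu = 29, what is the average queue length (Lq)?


M/D/1: Lq = rho^2 / (2*(1-rho)) where rho = 24/29; Lq = 1.99

1.99


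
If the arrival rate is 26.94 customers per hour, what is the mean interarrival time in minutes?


Mean interarrival time = 60/lambda = 60/26.94 = 2.23 minutes

2.23 minutes


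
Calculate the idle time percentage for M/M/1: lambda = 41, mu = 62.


Idle fraction = (1 - rho) * 100 = (1 - 41/62) * 100 = 33.9%

33.9%


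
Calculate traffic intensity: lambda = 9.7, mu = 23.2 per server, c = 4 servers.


rho = lambda / (c * mu) = 9.7 / (4 * 23.2) = 0.1045

0.1045


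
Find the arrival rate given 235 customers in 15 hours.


lambda = total arrivals / time = 235 / 15 = 15.67 per hour

15.67 per hour


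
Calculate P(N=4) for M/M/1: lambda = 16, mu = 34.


rho = 16/34; P(n) = (1-rho)*rho^n = (1-16/34)*(16/34)^4 = 0.026

0.026


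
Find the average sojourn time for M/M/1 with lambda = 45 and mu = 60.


W = 1/(mu - lambda) = 1/(60 - 45) = 0.0667 hours

0.0667 hours


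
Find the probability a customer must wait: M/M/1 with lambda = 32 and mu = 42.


P(wait) = rho = lambda/mu = 32/42 = 0.7619

0.7619


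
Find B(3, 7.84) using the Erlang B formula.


B(N,A) = (A^N/N!) / sum(A^k/k!, k=0..N) with N=3, A=7.84 = 0.6699

0.6699


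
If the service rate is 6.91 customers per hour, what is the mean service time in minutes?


Mean service time = 60/mu = 60/6.91 = 8.68 minutes

8.68 minutes


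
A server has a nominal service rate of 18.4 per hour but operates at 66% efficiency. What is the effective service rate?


Effective rate = mu * efficiency = 18.4 * 0.66 = 12.14 per hour

12.14 per hour


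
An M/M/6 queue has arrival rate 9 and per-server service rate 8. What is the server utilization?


rho = lambda/(c*mu) = 9/(6*8) = 0.1875

0.1875


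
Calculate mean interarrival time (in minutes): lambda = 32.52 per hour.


Mean interarrival time = 60/lambda = 60/32.52 = 1.85 minutes

1.85 minutes


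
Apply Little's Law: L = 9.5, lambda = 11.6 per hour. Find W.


W = L / lambda = 9.5 / 11.6 = 0.819 hours

0.819 hours


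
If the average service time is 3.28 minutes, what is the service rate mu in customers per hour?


mu = 60 / avg_service_time = 60 / 3.28 = 18.29 per hour

18.29 per hour


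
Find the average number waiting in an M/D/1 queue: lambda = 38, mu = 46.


M/D/1: Lq = rho^2 / (2*(1-rho)) where rho = 38/46; Lq = 1.96

1.96


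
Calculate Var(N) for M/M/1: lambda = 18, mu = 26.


rho = 18/26; Var(N) = rho/(1-rho)^2 = 7.31

7.31


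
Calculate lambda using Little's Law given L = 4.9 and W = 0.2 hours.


lambda = L / W = 4.9 / 0.2 = 24.5 per hour

24.5 per hour


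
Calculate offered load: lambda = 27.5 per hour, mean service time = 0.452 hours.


Offered load a = lambda * E[S] = 27.5 * 0.452 = 12.43 Erlangs

12.43 Erlangs


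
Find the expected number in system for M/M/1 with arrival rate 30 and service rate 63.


rho = 30/63; L = rho/(1-rho) = 0.91

0.91


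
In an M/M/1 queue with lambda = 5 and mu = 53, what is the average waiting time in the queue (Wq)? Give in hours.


rho = 5/53; Wq = rho/(mu - lambda) = 0.002 hours

0.002 hours


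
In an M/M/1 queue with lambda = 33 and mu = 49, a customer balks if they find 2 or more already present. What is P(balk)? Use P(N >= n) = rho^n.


P(N >= 2) = rho^2 = (33/49)^2 = 0.4536

0.4536


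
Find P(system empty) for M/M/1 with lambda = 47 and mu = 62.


P0 = 1 - rho = 1 - 47/62 = 0.2419

0.2419


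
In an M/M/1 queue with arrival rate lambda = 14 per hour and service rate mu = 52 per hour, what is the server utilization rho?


rho = lambda/mu = 14/52 = 0.2692

0.2692


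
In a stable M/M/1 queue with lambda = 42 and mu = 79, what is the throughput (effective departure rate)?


For a stable queue (lambda < mu), throughput = lambda = 42 per hour

42 per hour


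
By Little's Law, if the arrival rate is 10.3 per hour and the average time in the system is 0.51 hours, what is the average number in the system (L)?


L = lambda * W = 10.3 * 0.51 = 5.25

5.25


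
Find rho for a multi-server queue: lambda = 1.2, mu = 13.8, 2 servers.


rho = lambda / (c * mu) = 1.2 / (2 * 13.8) = 0.0435

0.0435


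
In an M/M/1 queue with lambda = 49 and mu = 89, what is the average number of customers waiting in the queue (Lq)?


rho = 49/89; Lq = rho^2/(1-rho) = 0.67

0.67


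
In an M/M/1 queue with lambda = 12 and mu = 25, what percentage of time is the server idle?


Idle fraction = (1 - rho) * 100 = (1 - 12/25) * 100 = 52.0%

52.0%


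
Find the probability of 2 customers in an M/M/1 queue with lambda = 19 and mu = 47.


rho = 19/47; P(n) = (1-rho)*rho^n = (1-19/47)*(19/47)^2 = 0.0974

0.0974


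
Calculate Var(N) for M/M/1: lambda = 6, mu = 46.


rho = 6/46; Var(N) = rho/(1-rho)^2 = 0.17

0.17


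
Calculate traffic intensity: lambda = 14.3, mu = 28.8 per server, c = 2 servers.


rho = lambda / (c * mu) = 14.3 / (2 * 28.8) = 0.2483

0.2483


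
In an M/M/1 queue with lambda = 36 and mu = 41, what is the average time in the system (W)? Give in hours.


W = 1/(mu - lambda) = 1/(41 - 36) = 0.2 hours

0.2 hours


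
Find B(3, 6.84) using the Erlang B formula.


B(N,A) = (A^N/N!) / sum(A^k/k!, k=0..N) with N=3, A=6.84 = 0.6307

0.6307


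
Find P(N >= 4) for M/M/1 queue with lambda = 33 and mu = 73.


P(N >= 4) = rho^4 = (33/73)^4 = 0.0418

0.0418


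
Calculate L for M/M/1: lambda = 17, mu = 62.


rho = 17/62; L = rho/(1-rho) = 0.38

0.38


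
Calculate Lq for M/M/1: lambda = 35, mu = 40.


rho = 35/40; Lq = rho^2/(1-rho) = 6.13

6.13


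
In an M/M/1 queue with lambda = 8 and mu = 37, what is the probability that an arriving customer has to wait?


P(wait) = rho = lambda/mu = 8/37 = 0.2162

0.2162


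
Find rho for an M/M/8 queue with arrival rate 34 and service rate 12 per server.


rho = lambda/(c*mu) = 34/(8*12) = 0.3542

0.3542


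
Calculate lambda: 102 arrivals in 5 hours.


lambda = total arrivals / time = 102 / 5 = 20.4 per hour

20.4 per hour


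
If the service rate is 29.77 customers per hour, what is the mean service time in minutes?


Mean service time = 60/mu = 60/29.77 = 2.02 minutes

2.02 minutes


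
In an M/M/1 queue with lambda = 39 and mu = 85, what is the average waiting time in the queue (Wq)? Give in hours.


rho = 39/85; Wq = rho/(mu - lambda) = 0.01 hours

0.01 hours


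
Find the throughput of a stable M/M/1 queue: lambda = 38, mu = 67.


For a stable queue (lambda < mu), throughput = lambda = 38 per hour

38 per hour


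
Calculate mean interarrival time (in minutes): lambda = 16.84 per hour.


Mean interarrival time = 60/lambda = 60/16.84 = 3.56 minutes

3.56 minutes


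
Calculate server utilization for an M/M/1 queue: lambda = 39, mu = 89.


rho = lambda/mu = 39/89 = 0.4382

0.4382


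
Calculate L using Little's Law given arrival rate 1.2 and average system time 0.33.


L = lambda * W = 1.2 * 0.33 = 0.4

0.4


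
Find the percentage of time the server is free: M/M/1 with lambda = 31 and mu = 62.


Idle fraction = (1 - rho) * 100 = (1 - 31/62) * 100 = 50.0%

50.0%


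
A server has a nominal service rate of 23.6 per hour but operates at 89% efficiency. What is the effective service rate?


Effective rate = mu * efficiency = 23.6 * 0.89 = 21.0 per hour

21.0 per hour


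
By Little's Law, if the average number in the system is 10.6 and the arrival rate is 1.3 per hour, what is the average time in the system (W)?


W = L / lambda = 10.6 / 1.3 = 8.1538 hours

8.1538 hours


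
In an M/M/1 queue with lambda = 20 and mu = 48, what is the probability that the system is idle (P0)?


P0 = 1 - rho = 1 - 20/48 = 0.5833

0.5833


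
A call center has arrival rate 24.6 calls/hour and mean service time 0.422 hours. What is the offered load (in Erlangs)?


Offered load a = lambda * E[S] = 24.6 * 0.422 = 10.38 Erlangs

10.38 Erlangs


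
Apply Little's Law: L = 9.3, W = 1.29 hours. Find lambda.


lambda = L / W = 9.3 / 1.29 = 7.21 per hour

7.21 per hour


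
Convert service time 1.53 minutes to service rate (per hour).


mu = 60 / avg_service_time = 60 / 1.53 = 39.22 per hour

39.22 per hour


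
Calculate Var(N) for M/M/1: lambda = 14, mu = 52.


rho = 14/52; Var(N) = rho/(1-rho)^2 = 0.5

0.5


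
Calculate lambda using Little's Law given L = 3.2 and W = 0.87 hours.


lambda = L / W = 3.2 / 0.87 = 3.68 per hour

3.68 per hour


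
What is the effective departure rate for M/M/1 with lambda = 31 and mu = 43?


For a stable queue (lambda < mu), throughput = lambda = 31 per hour

31 per hour


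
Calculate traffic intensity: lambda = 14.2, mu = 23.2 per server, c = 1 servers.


rho = lambda / (c * mu) = 14.2 / (1 * 23.2) = 0.6121

0.6121


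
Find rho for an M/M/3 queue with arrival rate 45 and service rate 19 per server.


rho = lambda/(c*mu) = 45/(3*19) = 0.7895

0.7895


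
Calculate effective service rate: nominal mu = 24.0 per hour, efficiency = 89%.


Effective rate = mu * efficiency = 24.0 * 0.89 = 21.36 per hour

21.36 per hour


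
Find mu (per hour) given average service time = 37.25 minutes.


mu = 60 / avg_service_time = 60 / 37.25 = 1.61 per hour

1.61 per hour


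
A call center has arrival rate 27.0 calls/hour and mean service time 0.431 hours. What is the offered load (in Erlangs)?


Offered load a = lambda * E[S] = 27.0 * 0.431 = 11.64 Erlangs

11.64 Erlangs


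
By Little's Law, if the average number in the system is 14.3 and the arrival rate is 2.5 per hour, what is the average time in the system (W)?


W = L / lambda = 14.3 / 2.5 = 5.72 hours

5.72 hours


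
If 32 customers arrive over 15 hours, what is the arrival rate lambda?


lambda = total arrivals / time = 32 / 15 = 2.13 per hour

2.13 per hour


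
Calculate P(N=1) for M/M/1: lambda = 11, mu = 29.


rho = 11/29; P(n) = (1-rho)*rho^n = (1-11/29)*(11/29)^1 = 0.2354

0.2354


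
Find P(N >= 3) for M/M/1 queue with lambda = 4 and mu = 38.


P(N >= 3) = rho^3 = (4/38)^3 = 0.0012

0.0012


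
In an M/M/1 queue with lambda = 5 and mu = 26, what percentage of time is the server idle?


Idle fraction = (1 - rho) * 100 = (1 - 5/26) * 100 = 80.8%

80.8%


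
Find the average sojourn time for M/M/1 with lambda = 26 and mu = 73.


W = 1/(mu - lambda) = 1/(73 - 26) = 0.0213 hours

0.0213 hours


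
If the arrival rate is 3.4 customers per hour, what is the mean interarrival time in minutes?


Mean interarrival time = 60/lambda = 60/3.4 = 17.65 minutes

17.65 minutes


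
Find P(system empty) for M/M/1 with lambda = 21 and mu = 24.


P0 = 1 - rho = 1 - 21/24 = 0.125

0.125


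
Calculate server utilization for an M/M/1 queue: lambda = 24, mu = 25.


rho = lambda/mu = 24/25 = 0.96

0.96


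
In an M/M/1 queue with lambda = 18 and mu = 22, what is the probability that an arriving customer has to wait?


P(wait) = rho = lambda/mu = 18/22 = 0.8182

0.8182


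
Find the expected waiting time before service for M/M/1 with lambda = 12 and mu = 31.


rho = 12/31; Wq = rho/(mu - lambda) = 0.0204 hours

0.0204 hours


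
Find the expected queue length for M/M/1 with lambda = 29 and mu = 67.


rho = 29/67; Lq = rho^2/(1-rho) = 0.33

0.33


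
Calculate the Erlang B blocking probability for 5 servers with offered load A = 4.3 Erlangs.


B(N,A) = (A^N/N!) / sum(A^k/k!, k=0..N) with N=5, A=4.3 = 0.2256

0.2256


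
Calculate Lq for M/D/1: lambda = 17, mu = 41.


M/D/1: Lq = rho^2 / (2*(1-rho)) where rho = 17/41; Lq = 0.15

0.15


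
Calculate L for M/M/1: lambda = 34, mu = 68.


rho = 34/68; L = rho/(1-rho) = 1.0

1.0


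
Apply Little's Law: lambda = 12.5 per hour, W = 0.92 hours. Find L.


L = lambda * W = 12.5 * 0.92 = 11.5

11.5


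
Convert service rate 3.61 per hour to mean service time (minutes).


Mean service time = 60/mu = 60/3.61 = 16.62 minutes

16.62 minutes


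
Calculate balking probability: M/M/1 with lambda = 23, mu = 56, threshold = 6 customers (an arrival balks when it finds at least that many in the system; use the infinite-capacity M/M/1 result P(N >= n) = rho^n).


P(N >= 6) = rho^6 = (23/56)^6 = 0.0048

0.0048


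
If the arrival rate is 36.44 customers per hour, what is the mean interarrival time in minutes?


Mean interarrival time = 60/lambda = 60/36.44 = 1.65 minutes

1.65 minutes


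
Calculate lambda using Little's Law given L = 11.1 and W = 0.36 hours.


lambda = L / W = 11.1 / 0.36 = 30.83 per hour

30.83 per hour


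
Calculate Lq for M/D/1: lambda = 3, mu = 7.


M/D/1: Lq = rho^2 / (2*(1-rho)) where rho = 3/7; Lq = 0.16

0.16


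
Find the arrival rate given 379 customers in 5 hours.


lambda = total arrivals / time = 379 / 5 = 75.8 per hour

75.8 per hour


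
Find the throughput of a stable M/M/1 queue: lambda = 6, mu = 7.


For a stable queue (lambda < mu), throughput = lambda = 6 per hour

6 per hour


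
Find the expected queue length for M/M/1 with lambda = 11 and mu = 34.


rho = 11/34; Lq = rho^2/(1-rho) = 0.15

0.15


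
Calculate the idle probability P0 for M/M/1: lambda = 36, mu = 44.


P0 = 1 - rho = 1 - 36/44 = 0.1818

0.1818
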